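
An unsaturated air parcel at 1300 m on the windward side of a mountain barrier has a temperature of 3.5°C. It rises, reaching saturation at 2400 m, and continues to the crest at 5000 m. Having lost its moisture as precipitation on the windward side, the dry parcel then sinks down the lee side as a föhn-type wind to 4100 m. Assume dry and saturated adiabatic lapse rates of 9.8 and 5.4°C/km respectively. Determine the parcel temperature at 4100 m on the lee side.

Dry to 2400 m: -9.8 × 1.1 km = -10.78°C, so T = -7.28°C.
Saturated to 5000 m: -5.4 × 2.6 km = -14.04°C, so T = -21.32°C.
Dry descent to 4100 m: +9.8 × 0.9 km = +8.82°C, so T = -12.5°C.

-12.5°C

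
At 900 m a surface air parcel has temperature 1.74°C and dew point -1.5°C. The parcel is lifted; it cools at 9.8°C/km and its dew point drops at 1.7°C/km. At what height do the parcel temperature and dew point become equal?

T and T_d converge at 9.8 − 1.7 = 8.1°C per km
Height above start = (1.74 − (-1.5)) / 8.1 = 0.4 km
LCL altitude = 900 m + 400 m = 1300 m

1300 m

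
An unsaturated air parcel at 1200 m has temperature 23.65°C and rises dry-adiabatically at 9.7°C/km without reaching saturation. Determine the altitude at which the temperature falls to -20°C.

5700 m

Height above start = (23.65 − (-20)) / 9.7 = 4.5 km
Altitude = 1200 m + 4500 m = 5700 m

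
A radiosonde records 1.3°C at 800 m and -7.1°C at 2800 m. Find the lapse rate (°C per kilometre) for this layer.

4.2°C/km

Γ = −ΔT/Δz = (1.3 − (-7.1)) / (2800 − 800) m
  = 8.4°C / 2 km = 4.2°C/km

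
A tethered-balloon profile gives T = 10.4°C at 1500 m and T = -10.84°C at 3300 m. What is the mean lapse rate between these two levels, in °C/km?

11.8°C/km

Γ = −ΔT/Δz = (10.4 − (-10.84)) / (3300 − 1500) m
  = 21.24°C / 1.8 km = 11.8°C/km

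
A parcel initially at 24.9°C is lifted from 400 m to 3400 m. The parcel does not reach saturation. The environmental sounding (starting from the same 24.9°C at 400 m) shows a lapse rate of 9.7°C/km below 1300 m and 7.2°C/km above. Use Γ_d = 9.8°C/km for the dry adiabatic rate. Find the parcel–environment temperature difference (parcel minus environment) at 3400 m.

-5.55°C (parcel cooler than environment)

Parcel:
  400–3400 m, dry: Δz = 3 km ⇒ ΔT = -29.4°C; T = -4.5°C
Environment:
  400–1300 m, environment, lower layer: Δz = 0.9 km ⇒ ΔT = -8.73°C; T = 16.17°C
  1300–3400 m, environment, upper layer: Δz = 2.1 km ⇒ ΔT = -15.12°C; T = 1.05°C
T_parcel − T_env = -4.5 − 1.05 = -5.55°C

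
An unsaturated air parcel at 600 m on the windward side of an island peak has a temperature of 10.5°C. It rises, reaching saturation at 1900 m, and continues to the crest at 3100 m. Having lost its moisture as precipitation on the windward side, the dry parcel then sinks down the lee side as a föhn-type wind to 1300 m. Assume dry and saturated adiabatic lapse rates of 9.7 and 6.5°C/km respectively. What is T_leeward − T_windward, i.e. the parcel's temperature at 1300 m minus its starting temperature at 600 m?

600 → 1900 m (dry, 9.7°C/km): ΔT = -9.7 × 1.3 = -12.61°C → T = -2.11°C
1900 → 3100 m (saturated, 6.5°C/km): ΔT = -6.5 × 1.2 = -7.8°C → T = -9.91°C
3100 → 1300 m (dry descent, 9.7°C/km): ΔT = +9.7 × 1.8 = +17.46°C → T = 7.55°C
Net change vs windward start: 7.55 − 10.5 = -2.95°C

-2.95°C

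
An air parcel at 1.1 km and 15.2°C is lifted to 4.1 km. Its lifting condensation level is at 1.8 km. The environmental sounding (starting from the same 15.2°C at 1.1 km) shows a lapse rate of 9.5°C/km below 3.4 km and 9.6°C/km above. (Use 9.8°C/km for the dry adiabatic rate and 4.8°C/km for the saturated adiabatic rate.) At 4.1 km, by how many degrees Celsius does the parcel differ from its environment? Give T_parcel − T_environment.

Parcel:
  Dry to 1800 m: -9.8 × 0.7 km = -6.86°C, so T = 8.34°C.
  Saturated to 4100 m: -4.8 × 2.3 km = -11.04°C, so T = -2.7°C.
Environment:
  Environment, lower layer to 3400 m: -9.5 × 2.3 km = -21.85°C, so T = -6.65°C.
  Environment, upper layer to 4100 m: -9.6 × 0.7 km = -6.72°C, so T = -13.37°C.
T_parcel − T_env = -2.7 − (-13.37) = +10.67°C

+10.67°C (parcel warmer than environment)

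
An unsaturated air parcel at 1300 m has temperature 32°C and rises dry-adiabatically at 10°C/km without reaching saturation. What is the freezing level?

Height above start = (32 − 0) / 10 = 3.2 km
Altitude = 1300 m + 3200 m = 4500 m

4500 m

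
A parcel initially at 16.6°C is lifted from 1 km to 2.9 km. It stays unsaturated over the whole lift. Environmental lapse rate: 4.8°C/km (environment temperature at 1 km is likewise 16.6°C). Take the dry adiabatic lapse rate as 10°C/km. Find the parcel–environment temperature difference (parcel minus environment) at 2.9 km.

Parcel:
  1000 → 2900 m (dry, 10°C/km): ΔT = -10 × 1.9 = -19°C → T = -2.4°C
Environment:
  1000 → 2900 m (environment, 4.8°C/km): ΔT = -4.8 × 1.9 = -9.12°C → T = 7.48°C
T_parcel − T_env = -2.4 − 7.48 = -9.88°C

-9.88°C (parcel cooler than environment)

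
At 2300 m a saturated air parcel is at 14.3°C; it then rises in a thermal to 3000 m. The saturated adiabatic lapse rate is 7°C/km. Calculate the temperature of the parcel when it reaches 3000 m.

2300 → 3000 m (saturated adiabatic, 7°C/km): ΔT = -7 × 0.7 = -4.9°C → T = 9.4°C

9.4°C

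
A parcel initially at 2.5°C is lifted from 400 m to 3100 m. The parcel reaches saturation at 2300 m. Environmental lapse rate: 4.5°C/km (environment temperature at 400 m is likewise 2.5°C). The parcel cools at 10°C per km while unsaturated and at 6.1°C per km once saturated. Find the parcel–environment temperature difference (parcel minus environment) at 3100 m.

Parcel:
  400–2300 m, dry: Δz = 1.9 km ⇒ ΔT = -19°C; T = -16.5°C
  2300–3100 m, saturated: Δz = 0.8 km ⇒ ΔT = -4.88°C; T = -21.38°C
Environment:
  400–3100 m, environment: Δz = 2.7 km ⇒ ΔT = -12.15°C; T = -9.65°C
T_parcel − T_env = -21.38 − (-9.65) = -11.73°C

-11.73°C (parcel cooler than environment)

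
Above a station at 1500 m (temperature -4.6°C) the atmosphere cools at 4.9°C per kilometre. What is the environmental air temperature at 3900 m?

1500–3900 m, environmental: Δz = 2.4 km ⇒ ΔT = -11.76°C; T = -16.36°C

-16.36°C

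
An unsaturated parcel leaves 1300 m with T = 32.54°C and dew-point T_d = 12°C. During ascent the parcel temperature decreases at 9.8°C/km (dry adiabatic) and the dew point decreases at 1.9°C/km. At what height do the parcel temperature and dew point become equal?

3900 m

T and T_d converge at 9.8 − 1.9 = 7.9°C per km
Height above start = (32.54 − 12) / 7.9 = 2.6 km
LCL altitude = 1300 m + 2600 m = 3900 m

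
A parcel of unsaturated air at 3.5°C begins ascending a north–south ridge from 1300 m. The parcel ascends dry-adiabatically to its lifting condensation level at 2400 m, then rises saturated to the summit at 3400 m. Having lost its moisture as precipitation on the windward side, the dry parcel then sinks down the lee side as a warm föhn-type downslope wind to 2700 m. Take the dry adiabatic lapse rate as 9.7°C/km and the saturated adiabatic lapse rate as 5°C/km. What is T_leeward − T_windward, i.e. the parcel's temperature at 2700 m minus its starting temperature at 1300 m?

-8.88°C

Dry to 2400 m: -9.7 × 1.1 km = -10.67°C, so T = -7.17°C.
Saturated to 3400 m: -5 × 1 km = -5°C, so T = -12.17°C.
Dry descent to 2700 m: +9.7 × 0.7 km = +6.79°C, so T = -5.38°C.
Net change vs windward start: -5.38 − 3.5 = -8.88°C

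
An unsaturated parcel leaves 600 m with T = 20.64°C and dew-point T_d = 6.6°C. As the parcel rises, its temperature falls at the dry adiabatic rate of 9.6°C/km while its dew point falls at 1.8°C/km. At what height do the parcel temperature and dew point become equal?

2400 m

T and T_d converge at 9.6 − 1.8 = 7.8°C per km
Height above start = (20.64 − 6.6) / 7.8 = 1.8 km
LCL altitude = 600 m + 1800 m = 2400 m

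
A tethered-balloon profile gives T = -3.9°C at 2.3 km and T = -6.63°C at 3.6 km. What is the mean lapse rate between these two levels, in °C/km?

2.1°C/km

Γ = −ΔT/Δz = (-3.9 − (-6.63)) / (3600 − 2300) m
  = 2.73°C / 1.3 km = 2.1°C/km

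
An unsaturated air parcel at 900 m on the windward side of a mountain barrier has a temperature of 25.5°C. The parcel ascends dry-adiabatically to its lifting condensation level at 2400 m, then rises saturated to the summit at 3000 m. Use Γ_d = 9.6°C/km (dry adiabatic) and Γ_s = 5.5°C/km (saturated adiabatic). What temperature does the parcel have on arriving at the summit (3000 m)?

From 900 m to 2400 m (dry): cools by 9.6 × 1.5 = 14.4°C, giving 11.1°C.
From 2400 m to 3000 m (saturated): cools by 5.5 × 0.6 = 3.3°C, giving 7.8°C.

7.8°C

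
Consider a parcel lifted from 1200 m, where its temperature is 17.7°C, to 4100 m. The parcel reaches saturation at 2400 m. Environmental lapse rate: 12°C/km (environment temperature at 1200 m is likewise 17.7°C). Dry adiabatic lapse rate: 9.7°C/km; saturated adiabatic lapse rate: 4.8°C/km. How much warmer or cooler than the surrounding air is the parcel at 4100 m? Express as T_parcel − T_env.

+15°C (parcel warmer than environment)

Parcel:
  1200 → 2400 m (dry, 9.7°C/km): ΔT = -9.7 × 1.2 = -11.64°C → T = 6.06°C
  2400 → 4100 m (saturated, 4.8°C/km): ΔT = -4.8 × 1.7 = -8.16°C → T = -2.1°C
Environment:
  1200 → 4100 m (environment, 12°C/km): ΔT = -12 × 2.9 = -34.8°C → T = -17.1°C
T_parcel − T_env = -2.1 − (-17.1) = +15°C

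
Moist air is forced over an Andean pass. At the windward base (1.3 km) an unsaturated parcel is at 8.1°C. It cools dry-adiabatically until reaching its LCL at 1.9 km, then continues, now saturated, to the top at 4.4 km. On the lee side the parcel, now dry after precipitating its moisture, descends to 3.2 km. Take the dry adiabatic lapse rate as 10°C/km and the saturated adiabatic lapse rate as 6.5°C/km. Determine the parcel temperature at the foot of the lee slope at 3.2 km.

Dry to 1900 m: -10 × 0.6 km = -6°C, so T = 2.1°C.
Saturated to 4400 m: -6.5 × 2.5 km = -16.25°C, so T = -14.15°C.
Dry descent to 3200 m: +10 × 1.2 km = +12°C, so T = -2.15°C.

-2.15°C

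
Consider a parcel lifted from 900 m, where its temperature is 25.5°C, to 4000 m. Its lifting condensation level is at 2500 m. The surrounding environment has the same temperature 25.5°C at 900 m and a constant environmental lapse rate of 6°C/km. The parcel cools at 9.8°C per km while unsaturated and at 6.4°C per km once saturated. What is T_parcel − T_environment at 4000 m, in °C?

-6.68°C (parcel cooler than environment)

Parcel:
  900 → 2500 m (dry, 9.8°C/km): ΔT = -9.8 × 1.6 = -15.68°C → T = 9.82°C
  2500 → 4000 m (saturated, 6.4°C/km): ΔT = -6.4 × 1.5 = -9.6°C → T = 0.22°C
Environment:
  900 → 4000 m (environment, 6°C/km): ΔT = -6 × 3.1 = -18.6°C → T = 6.9°C
T_parcel − T_env = 0.22 − 6.9 = -6.68°C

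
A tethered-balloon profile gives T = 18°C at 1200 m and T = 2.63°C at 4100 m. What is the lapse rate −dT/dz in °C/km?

Γ = −ΔT/Δz = (18 − 2.63) / (4100 − 1200) m
  = 15.37°C / 2.9 km = 5.3°C/km

5.3°C/km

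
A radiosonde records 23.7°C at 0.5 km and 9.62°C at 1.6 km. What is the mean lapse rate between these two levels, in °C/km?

12.8°C/km

Γ = −ΔT/Δz = (23.7 − 9.62) / (1600 − 500) m
  = 14.08°C / 1.1 km = 12.8°C/km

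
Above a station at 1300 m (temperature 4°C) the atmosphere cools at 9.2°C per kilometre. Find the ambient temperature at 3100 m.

-12.56°C

1300–3100 m, environmental: Δz = 1.8 km ⇒ ΔT = -16.56°C; T = -12.56°C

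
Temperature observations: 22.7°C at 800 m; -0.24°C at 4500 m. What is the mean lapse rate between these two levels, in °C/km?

6.2°C/km

Γ = −ΔT/Δz = (22.7 − (-0.24)) / (4500 − 800) m
  = 22.94°C / 3.7 km = 6.2°C/km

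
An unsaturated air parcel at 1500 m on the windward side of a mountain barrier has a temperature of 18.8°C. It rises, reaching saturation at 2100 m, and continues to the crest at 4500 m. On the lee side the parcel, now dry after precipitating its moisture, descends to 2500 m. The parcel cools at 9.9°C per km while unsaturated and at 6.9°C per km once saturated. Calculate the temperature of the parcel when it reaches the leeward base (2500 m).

16.1°C

Dry to 2100 m: -9.9 × 0.6 km = -5.94°C, so T = 12.86°C.
Saturated to 4500 m: -6.9 × 2.4 km = -16.56°C, so T = -3.7°C.
Dry descent to 2500 m: +9.9 × 2 km = +19.8°C, so T = 16.1°C.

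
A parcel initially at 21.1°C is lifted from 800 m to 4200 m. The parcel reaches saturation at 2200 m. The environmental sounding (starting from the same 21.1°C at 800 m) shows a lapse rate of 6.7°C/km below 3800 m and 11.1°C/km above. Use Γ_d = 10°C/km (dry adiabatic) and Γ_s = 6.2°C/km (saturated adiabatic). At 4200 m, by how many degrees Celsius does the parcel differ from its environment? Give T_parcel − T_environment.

-1.86°C (parcel cooler than environment)

Parcel:
  From 800 m to 2200 m (dry): cools by 10 × 1.4 = 14°C, giving 7.1°C.
  From 2200 m to 4200 m (saturated): cools by 6.2 × 2 = 12.4°C, giving -5.3°C.
Environment:
  From 800 m to 3800 m (environment, lower layer): cools by 6.7 × 3 = 20.1°C, giving 1°C.
  From 3800 m to 4200 m (environment, upper layer): cools by 11.1 × 0.4 = 4.44°C, giving -3.44°C.
T_parcel − T_env = -5.3 − (-3.44) = -1.86°C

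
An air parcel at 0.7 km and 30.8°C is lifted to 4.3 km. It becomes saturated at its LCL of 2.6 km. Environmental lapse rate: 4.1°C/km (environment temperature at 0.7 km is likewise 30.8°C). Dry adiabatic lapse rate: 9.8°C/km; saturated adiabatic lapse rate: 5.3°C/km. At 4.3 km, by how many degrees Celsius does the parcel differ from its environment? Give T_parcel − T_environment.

Parcel:
  700–2600 m, dry: Δz = 1.9 km ⇒ ΔT = -18.62°C; T = 12.18°C
  2600–4300 m, saturated: Δz = 1.7 km ⇒ ΔT = -9.01°C; T = 3.17°C
Environment:
  700–4300 m, environment: Δz = 3.6 km ⇒ ΔT = -14.76°C; T = 16.04°C
T_parcel − T_env = 3.17 − 16.04 = -12.87°C

-12.87°C (parcel cooler than environment)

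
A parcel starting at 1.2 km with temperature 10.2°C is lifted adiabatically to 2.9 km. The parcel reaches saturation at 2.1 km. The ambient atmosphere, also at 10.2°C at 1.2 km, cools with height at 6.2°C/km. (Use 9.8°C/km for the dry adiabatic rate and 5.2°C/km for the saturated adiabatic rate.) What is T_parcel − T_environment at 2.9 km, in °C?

-2.44°C (parcel cooler than environment)

Parcel:
  Dry to 2100 m: -9.8 × 0.9 km = -8.82°C, so T = 1.38°C.
  Saturated to 2900 m: -5.2 × 0.8 km = -4.16°C, so T = -2.78°C.
Environment:
  Environment to 2900 m: -6.2 × 1.7 km = -10.54°C, so T = -0.34°C.
T_parcel − T_env = -2.78 − (-0.34) = -2.44°C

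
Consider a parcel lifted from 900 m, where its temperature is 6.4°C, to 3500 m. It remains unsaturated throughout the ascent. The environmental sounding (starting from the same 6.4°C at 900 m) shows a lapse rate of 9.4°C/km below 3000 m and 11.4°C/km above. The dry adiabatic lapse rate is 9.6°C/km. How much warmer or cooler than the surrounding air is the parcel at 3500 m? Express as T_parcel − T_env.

Parcel:
  900–3500 m, dry: Δz = 2.6 km ⇒ ΔT = -24.96°C; T = -18.56°C
Environment:
  900–3000 m, environment, lower layer: Δz = 2.1 km ⇒ ΔT = -19.74°C; T = -13.34°C
  3000–3500 m, environment, upper layer: Δz = 0.5 km ⇒ ΔT = -5.7°C; T = -19.04°C
T_parcel − T_env = -18.56 − (-19.04) = +0.48°C

+0.48°C (parcel warmer than environment)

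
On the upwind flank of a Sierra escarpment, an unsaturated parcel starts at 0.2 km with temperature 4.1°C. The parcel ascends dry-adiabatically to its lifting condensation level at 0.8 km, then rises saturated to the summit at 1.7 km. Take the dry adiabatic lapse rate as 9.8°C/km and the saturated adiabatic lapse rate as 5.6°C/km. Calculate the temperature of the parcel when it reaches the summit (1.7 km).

200 → 800 m (dry, 9.8°C/km): ΔT = -9.8 × 0.6 = -5.88°C → T = -1.78°C
800 → 1700 m (saturated, 5.6°C/km): ΔT = -5.6 × 0.9 = -5.04°C → T = -6.82°C

-6.82°C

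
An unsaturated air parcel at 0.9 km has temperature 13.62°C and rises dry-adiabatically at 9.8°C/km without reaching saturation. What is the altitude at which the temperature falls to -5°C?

Height above start = (13.62 − (-5)) / 9.8 = 1.9 km
Altitude = 900 m + 1900 m = 2800 m

2.8 km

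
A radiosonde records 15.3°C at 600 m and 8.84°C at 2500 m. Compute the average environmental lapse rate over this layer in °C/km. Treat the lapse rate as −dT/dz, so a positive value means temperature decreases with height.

3.4°C/km

Γ = −ΔT/Δz = (15.3 − 8.84) / (2500 − 600) m
  = 6.46°C / 1.9 km = 3.4°C/km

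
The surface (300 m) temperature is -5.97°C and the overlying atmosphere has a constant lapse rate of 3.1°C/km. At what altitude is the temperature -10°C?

Height above start = (-5.97 − (-10)) / 3.1 = 1.3 km
Altitude = 300 m + 1300 m = 1600 m

1600 m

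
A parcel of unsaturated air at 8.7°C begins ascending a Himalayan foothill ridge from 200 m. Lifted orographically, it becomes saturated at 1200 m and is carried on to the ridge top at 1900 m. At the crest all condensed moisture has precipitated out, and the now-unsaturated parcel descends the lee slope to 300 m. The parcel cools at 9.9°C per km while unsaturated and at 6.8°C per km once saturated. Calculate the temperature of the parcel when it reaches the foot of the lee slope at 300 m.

9.88°C

From 200 m to 1200 m (dry): cools by 9.9 × 1 = 9.9°C, giving -1.2°C.
From 1200 m to 1900 m (saturated): cools by 6.8 × 0.7 = 4.76°C, giving -5.96°C.
From 1900 m to 300 m (dry descent): warms by 9.9 × 1.6 = 15.84°C, giving 9.88°C.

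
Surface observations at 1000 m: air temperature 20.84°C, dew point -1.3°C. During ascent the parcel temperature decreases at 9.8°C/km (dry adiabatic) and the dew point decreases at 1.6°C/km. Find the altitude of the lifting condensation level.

T and T_d converge at 9.8 − 1.6 = 8.2°C per km
Height above start = (20.84 − (-1.3)) / 8.2 = 2.7 km
LCL altitude = 1000 m + 2700 m = 3700 m

3700 m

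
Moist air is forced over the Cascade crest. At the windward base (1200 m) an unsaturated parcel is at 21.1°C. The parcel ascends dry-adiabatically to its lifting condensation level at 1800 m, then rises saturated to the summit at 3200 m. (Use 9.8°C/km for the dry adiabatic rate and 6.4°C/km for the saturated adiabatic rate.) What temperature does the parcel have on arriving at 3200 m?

6.26°C

Dry to 1800 m: -9.8 × 0.6 km = -5.88°C, so T = 15.22°C.
Saturated to 3200 m: -6.4 × 1.4 km = -8.96°C, so T = 6.26°C.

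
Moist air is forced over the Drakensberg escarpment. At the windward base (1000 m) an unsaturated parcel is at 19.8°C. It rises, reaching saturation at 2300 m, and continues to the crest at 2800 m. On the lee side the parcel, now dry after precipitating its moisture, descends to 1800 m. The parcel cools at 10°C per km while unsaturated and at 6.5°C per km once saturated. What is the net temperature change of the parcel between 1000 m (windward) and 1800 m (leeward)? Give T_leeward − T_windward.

-6.25°C

From 1000 m to 2300 m (dry): cools by 10 × 1.3 = 13°C, giving 6.8°C.
From 2300 m to 2800 m (saturated): cools by 6.5 × 0.5 = 3.25°C, giving 3.55°C.
From 2800 m to 1800 m (dry descent): warms by 10 × 1 = 10°C, giving 13.55°C.
Net change vs windward start: 13.55 − 19.8 = -6.25°C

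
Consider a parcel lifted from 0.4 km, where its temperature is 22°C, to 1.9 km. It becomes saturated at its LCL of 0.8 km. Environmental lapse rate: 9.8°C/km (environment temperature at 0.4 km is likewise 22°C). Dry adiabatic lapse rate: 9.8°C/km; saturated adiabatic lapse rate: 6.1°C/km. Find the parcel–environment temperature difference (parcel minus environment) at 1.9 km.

Parcel:
  400 → 800 m (dry, 9.8°C/km): ΔT = -9.8 × 0.4 = -3.92°C → T = 18.08°C
  800 → 1900 m (saturated, 6.1°C/km): ΔT = -6.1 × 1.1 = -6.71°C → T = 11.37°C
Environment:
  400 → 1900 m (environment, 9.8°C/km): ΔT = -9.8 × 1.5 = -14.7°C → T = 7.3°C
T_parcel − T_env = 11.37 − 7.3 = +4.07°C

+4.07°C (parcel warmer than environment)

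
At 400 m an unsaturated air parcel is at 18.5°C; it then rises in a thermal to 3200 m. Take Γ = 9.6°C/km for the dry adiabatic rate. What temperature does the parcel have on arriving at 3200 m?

From 400 m to 3200 m (dry adiabatic): cools by 9.6 × 2.8 = 26.88°C, giving -8.38°C.

-8.38°C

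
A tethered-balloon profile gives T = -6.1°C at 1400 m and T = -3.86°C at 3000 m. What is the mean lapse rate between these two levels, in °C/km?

Γ = −ΔT/Δz = (-6.1 − (-3.86)) / (3000 − 1400) m
  = -2.24°C / 1.6 km = -1.4°C/km

-1.4°C/km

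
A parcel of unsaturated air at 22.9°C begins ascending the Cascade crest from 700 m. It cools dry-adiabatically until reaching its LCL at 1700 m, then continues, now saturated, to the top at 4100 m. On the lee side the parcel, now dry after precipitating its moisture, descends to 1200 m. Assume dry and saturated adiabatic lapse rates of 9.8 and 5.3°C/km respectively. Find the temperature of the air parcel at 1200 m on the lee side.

From 700 m to 1700 m (dry): cools by 9.8 × 1 = 9.8°C, giving 13.1°C.
From 1700 m to 4100 m (saturated): cools by 5.3 × 2.4 = 12.72°C, giving 0.38°C.
From 4100 m to 1200 m (dry descent): warms by 9.8 × 2.9 = 28.42°C, giving 28.8°C.

28.8°C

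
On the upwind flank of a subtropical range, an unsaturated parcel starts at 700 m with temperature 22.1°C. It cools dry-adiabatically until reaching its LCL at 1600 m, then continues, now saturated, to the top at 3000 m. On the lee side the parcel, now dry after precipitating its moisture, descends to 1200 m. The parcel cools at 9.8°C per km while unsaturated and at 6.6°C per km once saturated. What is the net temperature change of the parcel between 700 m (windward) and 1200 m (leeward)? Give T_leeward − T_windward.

From 700 m to 1600 m (dry): cools by 9.8 × 0.9 = 8.82°C, giving 13.28°C.
From 1600 m to 3000 m (saturated): cools by 6.6 × 1.4 = 9.24°C, giving 4.04°C.
From 3000 m to 1200 m (dry descent): warms by 9.8 × 1.8 = 17.64°C, giving 21.68°C.
Net change vs windward start: 21.68 − 22.1 = -0.42°C

-0.42°C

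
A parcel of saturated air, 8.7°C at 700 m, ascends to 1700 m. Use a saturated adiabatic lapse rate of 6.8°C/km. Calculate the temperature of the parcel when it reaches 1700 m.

Saturated adiabatic to 1700 m: -6.8 × 1 km = -6.8°C, so T = 1.9°C.

1.9°C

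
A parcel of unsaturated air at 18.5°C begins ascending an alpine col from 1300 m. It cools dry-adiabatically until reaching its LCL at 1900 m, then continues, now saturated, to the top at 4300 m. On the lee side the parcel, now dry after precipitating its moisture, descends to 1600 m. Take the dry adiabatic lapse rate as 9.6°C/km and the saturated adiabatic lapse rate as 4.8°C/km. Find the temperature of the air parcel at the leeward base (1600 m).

From 1300 m to 1900 m (dry): cools by 9.6 × 0.6 = 5.76°C, giving 12.74°C.
From 1900 m to 4300 m (saturated): cools by 4.8 × 2.4 = 11.52°C, giving 1.22°C.
From 4300 m to 1600 m (dry descent): warms by 9.6 × 2.7 = 25.92°C, giving 27.14°C.

27.14°C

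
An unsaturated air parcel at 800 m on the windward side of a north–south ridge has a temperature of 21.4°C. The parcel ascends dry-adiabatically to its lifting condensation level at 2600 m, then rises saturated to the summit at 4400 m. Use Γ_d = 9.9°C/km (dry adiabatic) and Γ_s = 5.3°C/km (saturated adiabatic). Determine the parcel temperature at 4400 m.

From 800 m to 2600 m (dry): cools by 9.9 × 1.8 = 17.82°C, giving 3.58°C.
From 2600 m to 4400 m (saturated): cools by 5.3 × 1.8 = 9.54°C, giving -5.96°C.

-5.96°C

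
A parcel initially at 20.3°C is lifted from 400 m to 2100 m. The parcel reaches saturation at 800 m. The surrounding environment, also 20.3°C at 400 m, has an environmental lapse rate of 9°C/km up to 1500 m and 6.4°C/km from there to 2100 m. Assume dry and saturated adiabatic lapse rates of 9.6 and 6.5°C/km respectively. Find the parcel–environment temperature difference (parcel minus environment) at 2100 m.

+1.45°C (parcel warmer than environment)

Parcel:
  Dry to 800 m: -9.6 × 0.4 km = -3.84°C, so T = 16.46°C.
  Saturated to 2100 m: -6.5 × 1.3 km = -8.45°C, so T = 8.01°C.
Environment:
  Environment, lower layer to 1500 m: -9 × 1.1 km = -9.9°C, so T = 10.4°C.
  Environment, upper layer to 2100 m: -6.4 × 0.6 km = -3.84°C, so T = 6.56°C.
T_parcel − T_env = 8.01 − 6.56 = +1.45°C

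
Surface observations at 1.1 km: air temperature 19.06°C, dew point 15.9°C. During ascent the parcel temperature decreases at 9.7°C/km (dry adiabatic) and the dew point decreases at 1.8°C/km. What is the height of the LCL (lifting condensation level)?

T and T_d converge at 9.7 − 1.8 = 7.9°C per km
Height above start = (19.06 − 15.9) / 7.9 = 0.4 km
LCL altitude = 1100 m + 400 m = 1500 m

1.5 km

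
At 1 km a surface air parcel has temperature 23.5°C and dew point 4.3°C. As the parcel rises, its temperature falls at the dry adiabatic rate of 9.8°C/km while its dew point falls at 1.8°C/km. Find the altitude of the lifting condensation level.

T and T_d converge at 9.8 − 1.8 = 8°C per km
Height above start = (23.5 − 4.3) / 8 = 2.4 km
LCL altitude = 1000 m + 2400 m = 3400 m

3.4 km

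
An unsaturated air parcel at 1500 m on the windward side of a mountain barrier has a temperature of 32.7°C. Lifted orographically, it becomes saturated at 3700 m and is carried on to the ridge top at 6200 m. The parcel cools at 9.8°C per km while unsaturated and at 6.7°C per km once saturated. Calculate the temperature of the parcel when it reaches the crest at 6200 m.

1500 → 3700 m (dry, 9.8°C/km): ΔT = -9.8 × 2.2 = -21.56°C → T = 11.14°C
3700 → 6200 m (saturated, 6.7°C/km): ΔT = -6.7 × 2.5 = -16.75°C → T = -5.61°C

-5.61°C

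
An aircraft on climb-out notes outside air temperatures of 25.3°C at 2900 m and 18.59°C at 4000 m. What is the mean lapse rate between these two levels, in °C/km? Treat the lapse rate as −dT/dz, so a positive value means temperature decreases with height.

Γ = −ΔT/Δz = (25.3 − 18.59) / (4000 − 2900) m
  = 6.71°C / 1.1 km = 6.1°C/km

6.1°C/km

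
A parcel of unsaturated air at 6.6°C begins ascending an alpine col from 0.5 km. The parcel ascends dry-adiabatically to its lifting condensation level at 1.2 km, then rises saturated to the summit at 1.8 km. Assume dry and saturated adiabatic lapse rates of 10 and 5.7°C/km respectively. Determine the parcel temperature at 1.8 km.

500–1200 m, dry: Δz = 0.7 km ⇒ ΔT = -7°C; T = -0.4°C
1200–1800 m, saturated: Δz = 0.6 km ⇒ ΔT = -3.42°C; T = -3.82°C

-3.82°C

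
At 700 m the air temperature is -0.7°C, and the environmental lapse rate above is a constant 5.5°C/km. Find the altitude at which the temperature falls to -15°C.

Height above start = (-0.7 − (-15)) / 5.5 = 2.6 km
Altitude = 700 m + 2600 m = 3300 m

3300 m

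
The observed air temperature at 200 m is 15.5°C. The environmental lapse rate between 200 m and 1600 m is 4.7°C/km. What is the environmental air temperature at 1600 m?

Environmental to 1600 m: -4.7 × 1.4 km = -6.58°C, so T = 8.92°C.

8.92°C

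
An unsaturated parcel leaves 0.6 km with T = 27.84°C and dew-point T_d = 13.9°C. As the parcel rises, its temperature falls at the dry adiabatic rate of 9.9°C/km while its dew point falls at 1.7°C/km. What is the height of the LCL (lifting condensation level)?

T and T_d converge at 9.9 − 1.7 = 8.2°C per km
Height above start = (27.84 − 13.9) / 8.2 = 1.7 km
LCL altitude = 600 m + 1700 m = 2300 m

2.3 km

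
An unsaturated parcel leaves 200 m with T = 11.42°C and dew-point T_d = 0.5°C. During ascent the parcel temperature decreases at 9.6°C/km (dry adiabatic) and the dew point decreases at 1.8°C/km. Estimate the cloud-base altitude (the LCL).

T and T_d converge at 9.6 − 1.8 = 7.8°C per km
Height above start = (11.42 − 0.5) / 7.8 = 1.4 km
LCL altitude = 200 m + 1400 m = 1600 m

1600 m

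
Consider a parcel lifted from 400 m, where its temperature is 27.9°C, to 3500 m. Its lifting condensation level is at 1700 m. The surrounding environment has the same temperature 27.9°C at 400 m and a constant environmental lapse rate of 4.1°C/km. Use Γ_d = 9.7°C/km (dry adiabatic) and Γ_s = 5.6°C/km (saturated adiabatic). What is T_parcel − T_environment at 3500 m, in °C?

-9.98°C (parcel cooler than environment)

Parcel:
  400–1700 m, dry: Δz = 1.3 km ⇒ ΔT = -12.61°C; T = 15.29°C
  1700–3500 m, saturated: Δz = 1.8 km ⇒ ΔT = -10.08°C; T = 5.21°C
Environment:
  400–3500 m, environment: Δz = 3.1 km ⇒ ΔT = -12.71°C; T = 15.19°C
T_parcel − T_env = 5.21 − 15.19 = -9.98°C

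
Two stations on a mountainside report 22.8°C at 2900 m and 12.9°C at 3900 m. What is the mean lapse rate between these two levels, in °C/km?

Γ = −ΔT/Δz = (22.8 − 12.9) / (3900 − 2900) m
  = 9.9°C / 1 km = 9.9°C/km

9.9°C/km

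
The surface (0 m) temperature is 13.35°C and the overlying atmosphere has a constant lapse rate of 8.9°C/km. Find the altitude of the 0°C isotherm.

1500 m

Height above start = (13.35 − 0) / 8.9 = 1.5 km
Altitude = 0 m + 1500 m = 1500 m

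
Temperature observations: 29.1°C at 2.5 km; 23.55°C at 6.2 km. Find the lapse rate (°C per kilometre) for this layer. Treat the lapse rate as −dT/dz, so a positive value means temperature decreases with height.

1.5°C/km

Γ = −ΔT/Δz = (29.1 − 23.55) / (6200 − 2500) m
  = 5.55°C / 3.7 km = 1.5°C/km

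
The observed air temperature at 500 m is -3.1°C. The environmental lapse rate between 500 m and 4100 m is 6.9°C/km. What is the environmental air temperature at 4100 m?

From 500 m to 4100 m (environmental): cools by 6.9 × 3.6 = 24.84°C, giving -27.94°C.

-27.94°C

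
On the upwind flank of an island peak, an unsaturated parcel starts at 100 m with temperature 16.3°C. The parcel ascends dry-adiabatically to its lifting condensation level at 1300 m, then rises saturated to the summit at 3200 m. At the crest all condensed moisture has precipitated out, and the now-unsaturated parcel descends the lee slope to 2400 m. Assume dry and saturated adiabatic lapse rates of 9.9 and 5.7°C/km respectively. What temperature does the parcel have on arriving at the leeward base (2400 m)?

100–1300 m, dry: Δz = 1.2 km ⇒ ΔT = -11.88°C; T = 4.42°C
1300–3200 m, saturated: Δz = 1.9 km ⇒ ΔT = -10.83°C; T = -6.41°C
3200–2400 m, dry descent: Δz = 0.8 km ⇒ ΔT = +7.92°C; T = 1.51°C

1.51°C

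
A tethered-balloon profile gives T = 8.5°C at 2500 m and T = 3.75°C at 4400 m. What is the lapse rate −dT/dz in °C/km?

Γ = −ΔT/Δz = (8.5 − 3.75) / (4400 − 2500) m
  = 4.75°C / 1.9 km = 2.5°C/km

2.5°C/km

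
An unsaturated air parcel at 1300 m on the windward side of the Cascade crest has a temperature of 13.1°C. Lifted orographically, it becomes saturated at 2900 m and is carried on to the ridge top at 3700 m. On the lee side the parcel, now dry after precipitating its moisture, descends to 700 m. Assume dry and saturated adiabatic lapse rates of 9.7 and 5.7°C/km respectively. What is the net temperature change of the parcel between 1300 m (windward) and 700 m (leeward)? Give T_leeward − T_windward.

+9.02°C

1300–2900 m, dry: Δz = 1.6 km ⇒ ΔT = -15.52°C; T = -2.42°C
2900–3700 m, saturated: Δz = 0.8 km ⇒ ΔT = -4.56°C; T = -6.98°C
3700–700 m, dry descent: Δz = 3 km ⇒ ΔT = +29.1°C; T = 22.12°C
Net change vs windward start: 22.12 − 13.1 = +9.02°C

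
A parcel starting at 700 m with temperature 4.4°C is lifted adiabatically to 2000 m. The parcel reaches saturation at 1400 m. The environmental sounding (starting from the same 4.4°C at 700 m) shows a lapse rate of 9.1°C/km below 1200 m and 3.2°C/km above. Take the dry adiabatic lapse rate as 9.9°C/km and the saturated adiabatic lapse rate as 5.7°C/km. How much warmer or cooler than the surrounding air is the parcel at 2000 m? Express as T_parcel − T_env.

-3.24°C (parcel cooler than environment)

Parcel:
  700 → 1400 m (dry, 9.9°C/km): ΔT = -9.9 × 0.7 = -6.93°C → T = -2.53°C
  1400 → 2000 m (saturated, 5.7°C/km): ΔT = -5.7 × 0.6 = -3.42°C → T = -5.95°C
Environment:
  700 → 1200 m (environment, lower layer, 9.1°C/km): ΔT = -9.1 × 0.5 = -4.55°C → T = -0.15°C
  1200 → 2000 m (environment, upper layer, 3.2°C/km): ΔT = -3.2 × 0.8 = -2.56°C → T = -2.71°C
T_parcel − T_env = -5.95 − (-2.71) = -3.24°C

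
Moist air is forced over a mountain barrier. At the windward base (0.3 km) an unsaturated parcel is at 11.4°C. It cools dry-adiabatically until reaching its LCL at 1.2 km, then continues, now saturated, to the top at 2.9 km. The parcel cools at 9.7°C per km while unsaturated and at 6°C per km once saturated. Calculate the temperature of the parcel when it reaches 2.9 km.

300–1200 m, dry: Δz = 0.9 km ⇒ ΔT = -8.73°C; T = 2.67°C
1200–2900 m, saturated: Δz = 1.7 km ⇒ ΔT = -10.2°C; T = -7.53°C

-7.53°C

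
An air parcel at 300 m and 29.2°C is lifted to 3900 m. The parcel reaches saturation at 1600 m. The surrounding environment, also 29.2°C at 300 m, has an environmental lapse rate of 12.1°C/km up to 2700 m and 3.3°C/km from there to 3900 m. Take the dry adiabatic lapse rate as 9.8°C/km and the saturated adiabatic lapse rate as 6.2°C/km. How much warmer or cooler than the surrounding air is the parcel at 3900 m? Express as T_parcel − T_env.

Parcel:
  300 → 1600 m (dry, 9.8°C/km): ΔT = -9.8 × 1.3 = -12.74°C → T = 16.46°C
  1600 → 3900 m (saturated, 6.2°C/km): ΔT = -6.2 × 2.3 = -14.26°C → T = 2.2°C
Environment:
  300 → 2700 m (environment, lower layer, 12.1°C/km): ΔT = -12.1 × 2.4 = -29.04°C → T = 0.16°C
  2700 → 3900 m (environment, upper layer, 3.3°C/km): ΔT = -3.3 × 1.2 = -3.96°C → T = -3.8°C
T_parcel − T_env = 2.2 − (-3.8) = +6°C

+6°C (parcel warmer than environment)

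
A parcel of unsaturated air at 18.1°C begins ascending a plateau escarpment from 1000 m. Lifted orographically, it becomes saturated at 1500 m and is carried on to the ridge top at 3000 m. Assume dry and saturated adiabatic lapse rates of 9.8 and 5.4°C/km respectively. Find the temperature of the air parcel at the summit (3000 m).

1000 → 1500 m (dry, 9.8°C/km): ΔT = -9.8 × 0.5 = -4.9°C → T = 13.2°C
1500 → 3000 m (saturated, 5.4°C/km): ΔT = -5.4 × 1.5 = -8.1°C → T = 5.1°C

5.1°C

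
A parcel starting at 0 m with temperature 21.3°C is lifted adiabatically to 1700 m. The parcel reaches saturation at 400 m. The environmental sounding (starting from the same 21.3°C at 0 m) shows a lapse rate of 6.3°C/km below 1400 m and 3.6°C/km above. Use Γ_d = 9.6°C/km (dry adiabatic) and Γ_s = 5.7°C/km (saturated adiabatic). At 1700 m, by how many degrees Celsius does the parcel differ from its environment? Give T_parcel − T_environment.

-1.35°C (parcel cooler than environment)

Parcel:
  0 → 400 m (dry, 9.6°C/km): ΔT = -9.6 × 0.4 = -3.84°C → T = 17.46°C
  400 → 1700 m (saturated, 5.7°C/km): ΔT = -5.7 × 1.3 = -7.41°C → T = 10.05°C
Environment:
  0 → 1400 m (environment, lower layer, 6.3°C/km): ΔT = -6.3 × 1.4 = -8.82°C → T = 12.48°C
  1400 → 1700 m (environment, upper layer, 3.6°C/km): ΔT = -3.6 × 0.3 = -1.08°C → T = 11.4°C
T_parcel − T_env = 10.05 − 11.4 = -1.35°C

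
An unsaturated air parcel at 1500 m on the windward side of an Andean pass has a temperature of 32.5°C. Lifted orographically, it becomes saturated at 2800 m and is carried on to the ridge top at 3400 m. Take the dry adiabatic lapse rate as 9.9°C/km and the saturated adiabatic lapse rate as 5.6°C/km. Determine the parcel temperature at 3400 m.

From 1500 m to 2800 m (dry): cools by 9.9 × 1.3 = 12.87°C, giving 19.63°C.
From 2800 m to 3400 m (saturated): cools by 5.6 × 0.6 = 3.36°C, giving 16.27°C.

16.27°C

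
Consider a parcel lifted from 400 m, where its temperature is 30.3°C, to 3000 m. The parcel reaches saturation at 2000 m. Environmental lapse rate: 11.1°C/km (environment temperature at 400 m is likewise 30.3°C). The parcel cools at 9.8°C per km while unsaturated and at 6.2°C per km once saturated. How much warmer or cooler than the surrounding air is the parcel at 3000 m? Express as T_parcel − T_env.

+6.98°C (parcel warmer than environment)

Parcel:
  From 400 m to 2000 m (dry): cools by 9.8 × 1.6 = 15.68°C, giving 14.62°C.
  From 2000 m to 3000 m (saturated): cools by 6.2 × 1 = 6.2°C, giving 8.42°C.
Environment:
  From 400 m to 3000 m (environment): cools by 11.1 × 2.6 = 28.86°C, giving 1.44°C.
T_parcel − T_env = 8.42 − 1.44 = +6.98°C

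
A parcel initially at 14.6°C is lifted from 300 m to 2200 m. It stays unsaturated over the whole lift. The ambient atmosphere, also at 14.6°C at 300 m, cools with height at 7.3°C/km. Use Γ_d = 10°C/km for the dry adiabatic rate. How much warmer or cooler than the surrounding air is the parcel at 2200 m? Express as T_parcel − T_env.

-5.13°C (parcel cooler than environment)

Parcel:
  From 300 m to 2200 m (dry): cools by 10 × 1.9 = 19°C, giving -4.4°C.
Environment:
  From 300 m to 2200 m (environment): cools by 7.3 × 1.9 = 13.87°C, giving 0.73°C.
T_parcel − T_env = -4.4 − 0.73 = -5.13°C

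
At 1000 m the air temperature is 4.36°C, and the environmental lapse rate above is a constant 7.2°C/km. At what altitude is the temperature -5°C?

Height above start = (4.36 − (-5)) / 7.2 = 1.3 km
Altitude = 1000 m + 1300 m = 2300 m

2300 m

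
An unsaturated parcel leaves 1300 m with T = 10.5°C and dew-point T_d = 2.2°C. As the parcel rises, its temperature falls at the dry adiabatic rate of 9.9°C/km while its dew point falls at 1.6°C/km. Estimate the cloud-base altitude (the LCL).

T and T_d converge at 9.9 − 1.6 = 8.3°C per km
Height above start = (10.5 − 2.2) / 8.3 = 1 km
LCL altitude = 1300 m + 1000 m = 2300 m

2300 m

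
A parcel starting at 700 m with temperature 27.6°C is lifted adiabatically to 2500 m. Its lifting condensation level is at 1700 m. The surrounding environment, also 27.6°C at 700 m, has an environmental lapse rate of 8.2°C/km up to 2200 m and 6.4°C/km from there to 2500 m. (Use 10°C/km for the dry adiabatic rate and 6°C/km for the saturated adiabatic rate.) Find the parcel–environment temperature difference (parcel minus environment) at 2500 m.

Parcel:
  700 → 1700 m (dry, 10°C/km): ΔT = -10 × 1 = -10°C → T = 17.6°C
  1700 → 2500 m (saturated, 6°C/km): ΔT = -6 × 0.8 = -4.8°C → T = 12.8°C
Environment:
  700 → 2200 m (environment, lower layer, 8.2°C/km): ΔT = -8.2 × 1.5 = -12.3°C → T = 15.3°C
  2200 → 2500 m (environment, upper layer, 6.4°C/km): ΔT = -6.4 × 0.3 = -1.92°C → T = 13.38°C
T_parcel − T_env = 12.8 − 13.38 = -0.58°C

-0.58°C (parcel cooler than environment)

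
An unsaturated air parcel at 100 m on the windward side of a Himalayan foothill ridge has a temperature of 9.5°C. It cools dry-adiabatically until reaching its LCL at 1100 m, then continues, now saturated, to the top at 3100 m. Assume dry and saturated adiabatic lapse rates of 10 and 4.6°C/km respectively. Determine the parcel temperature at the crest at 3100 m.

100 → 1100 m (dry, 10°C/km): ΔT = -10 × 1 = -10°C → T = -0.5°C
1100 → 3100 m (saturated, 4.6°C/km): ΔT = -4.6 × 2 = -9.2°C → T = -9.7°C

-9.7°C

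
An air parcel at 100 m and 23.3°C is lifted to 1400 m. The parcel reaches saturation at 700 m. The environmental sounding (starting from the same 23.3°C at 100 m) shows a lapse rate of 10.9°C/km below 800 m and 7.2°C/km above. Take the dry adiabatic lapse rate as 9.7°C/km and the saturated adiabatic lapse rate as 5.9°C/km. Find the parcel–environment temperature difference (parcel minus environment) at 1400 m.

+2°C (parcel warmer than environment)

Parcel:
  100–700 m, dry: Δz = 0.6 km ⇒ ΔT = -5.82°C; T = 17.48°C
  700–1400 m, saturated: Δz = 0.7 km ⇒ ΔT = -4.13°C; T = 13.35°C
Environment:
  100–800 m, environment, lower layer: Δz = 0.7 km ⇒ ΔT = -7.63°C; T = 15.67°C
  800–1400 m, environment, upper layer: Δz = 0.6 km ⇒ ΔT = -4.32°C; T = 11.35°C
T_parcel − T_env = 13.35 − 11.35 = +2°C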